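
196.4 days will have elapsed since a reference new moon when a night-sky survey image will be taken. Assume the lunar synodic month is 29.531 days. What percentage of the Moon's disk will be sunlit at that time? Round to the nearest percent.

196.4/29.531 = 6.651 lunations, so 6 complete cycles and 19.21 d into the next.
Elongation θ = 360° × 19.21/29.531 ≈ 234.2°.
Illuminated fraction = (1 − cos 234.2°)/2 = (1 − (-0.585))/2 ≈ 0.792, so 79%.

79%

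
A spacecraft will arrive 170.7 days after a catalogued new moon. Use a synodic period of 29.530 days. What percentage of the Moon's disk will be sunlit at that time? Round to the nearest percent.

170.7/29.530 = 5.781 lunations, so 5 complete cycles and 23.05 d into the next.
Elongation θ = 360° × 23.05/29.530 ≈ 281.0°.
With cos θ = 0.191, the lit fraction is (1 − 0.191)/2 ≈ 0.405, so 40%.

40%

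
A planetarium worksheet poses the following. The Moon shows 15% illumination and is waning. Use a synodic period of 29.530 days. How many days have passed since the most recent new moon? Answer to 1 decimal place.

25.8 days

Invert f = (1 − cos θ)/2 to get cos θ = 1 − 2(0.15) = 0.700, hence θ₀ = arccos 0.700 = 45.6°.
Waning ⇒ past full, so θ = 360° − 45.6° = 314.4°.
At 360°/29.530 d per day, 314.4° corresponds to 25.79 days.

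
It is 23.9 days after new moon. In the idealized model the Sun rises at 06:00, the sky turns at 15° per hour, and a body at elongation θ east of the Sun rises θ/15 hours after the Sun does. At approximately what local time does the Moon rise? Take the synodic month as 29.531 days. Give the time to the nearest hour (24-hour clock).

Elongation θ = 360° × 23.9/29.531 ≈ 291.4°.
At 15° of sky rotation per hour, 291.4° corresponds to a 19.42 h lag.
06:00 + 19.42 h ≈ 01:25 → 01:00 to the nearest hour.

01:00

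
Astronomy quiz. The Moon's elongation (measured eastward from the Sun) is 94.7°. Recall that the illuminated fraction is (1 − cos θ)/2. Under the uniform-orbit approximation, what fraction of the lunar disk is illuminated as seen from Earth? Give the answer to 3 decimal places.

0.541

f = (1 − cos 94.7°)/2 = (1 − (-0.082))/2 ≈ 0.541.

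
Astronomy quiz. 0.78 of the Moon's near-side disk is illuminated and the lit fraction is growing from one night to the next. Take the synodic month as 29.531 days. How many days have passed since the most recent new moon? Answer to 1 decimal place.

cos θ = 1 − 2f = -0.560, giving a principal value of 124.1°.
The Moon is waxing (0°–180°), so θ = 124.1° directly.
At 360°/29.531 d per day, 124.1° corresponds to 10.18 days.

10.2 days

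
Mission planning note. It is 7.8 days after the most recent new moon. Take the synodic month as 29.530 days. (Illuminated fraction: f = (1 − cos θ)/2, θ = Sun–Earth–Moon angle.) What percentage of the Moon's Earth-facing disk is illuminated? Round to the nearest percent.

54%

Elongation θ = 360° × 7.8/29.530 ≈ 95.1°.
Illuminated fraction = (1 − cos 95.1°)/2 = (1 − (-0.089))/2 ≈ 0.544, so 54%.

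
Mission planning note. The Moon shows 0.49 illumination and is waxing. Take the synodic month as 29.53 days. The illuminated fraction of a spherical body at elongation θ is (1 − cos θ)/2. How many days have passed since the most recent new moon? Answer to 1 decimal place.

cos θ = 1 − 2f = 0.020, giving a principal value of 88.9°.
The Moon is waxing (0°–180°), so θ = 88.9° directly.
At 360°/29.53 d per day, 88.9° corresponds to 7.29 days.

7.3 days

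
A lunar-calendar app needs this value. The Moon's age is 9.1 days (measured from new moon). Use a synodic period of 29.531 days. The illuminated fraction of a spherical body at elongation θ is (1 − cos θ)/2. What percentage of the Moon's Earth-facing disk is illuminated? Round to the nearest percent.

The Moon has covered 9.1/29.531 of its cycle, so θ ≈ 360° × 9.1/29.531 = 110.9°.
cos 110.9° = (-0.357), so f = (1 − (-0.357))/2 = 0.679, so 68%.

68%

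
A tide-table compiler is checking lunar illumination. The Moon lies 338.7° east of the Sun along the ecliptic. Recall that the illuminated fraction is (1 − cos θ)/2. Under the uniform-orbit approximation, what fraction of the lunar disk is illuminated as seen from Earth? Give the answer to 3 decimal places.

f = (1 − cos 338.7°)/2 = (1 − 0.932)/2 ≈ 0.034.

0.034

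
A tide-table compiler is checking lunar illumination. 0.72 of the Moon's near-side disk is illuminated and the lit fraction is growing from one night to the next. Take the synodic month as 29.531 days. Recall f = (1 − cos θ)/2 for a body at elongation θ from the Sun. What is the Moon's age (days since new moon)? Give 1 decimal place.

9.5 days

From f = (1 − cos θ)/2: cos θ = 1 − 2×0.72 = -0.440; arccos → 116.1°.
Waxing ⇒ before full, so θ = 116.1°.
That fraction of the synodic month is 116.1/360 × 29.531 d ≈ 9.52 d.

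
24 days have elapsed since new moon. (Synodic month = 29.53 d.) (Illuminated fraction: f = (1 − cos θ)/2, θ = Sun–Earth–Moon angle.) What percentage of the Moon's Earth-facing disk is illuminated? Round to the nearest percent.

Phase angle: θ = 360°·(24 d)/(29.53 d) = 292.6°.
With cos θ = 0.384, the lit fraction is (1 − 0.384)/2 ≈ 0.308, so 31%.

31%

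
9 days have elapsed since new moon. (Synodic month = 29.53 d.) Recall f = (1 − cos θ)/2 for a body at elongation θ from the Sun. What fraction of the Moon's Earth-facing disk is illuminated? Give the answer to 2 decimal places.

0.67

Phase angle: θ = 360°·(9 d)/(29.53 d) = 109.7°.
cos 109.7° = (-0.337), so f = (1 − (-0.337))/2 = 0.669.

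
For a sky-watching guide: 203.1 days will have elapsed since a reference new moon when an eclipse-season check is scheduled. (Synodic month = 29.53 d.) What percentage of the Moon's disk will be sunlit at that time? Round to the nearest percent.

14%

203.1/29.53 = 6.878 lunations, so 6 complete cycles and 25.92 d into the next.
Elongation θ = 360° × 25.92/29.53 ≈ 316.0°.
With cos θ = 0.719, the lit fraction is (1 − 0.719)/2 ≈ 0.140, so 14%.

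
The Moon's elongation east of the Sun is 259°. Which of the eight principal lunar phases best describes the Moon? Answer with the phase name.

The last quarter sector spans roughly 248°–292°; 259° falls inside it.

last quarter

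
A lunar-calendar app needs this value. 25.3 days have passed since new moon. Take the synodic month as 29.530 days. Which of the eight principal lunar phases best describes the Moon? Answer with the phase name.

At 25.3/29.530 of the cycle, θ ≈ 308° — the waning crescent range.

waning crescent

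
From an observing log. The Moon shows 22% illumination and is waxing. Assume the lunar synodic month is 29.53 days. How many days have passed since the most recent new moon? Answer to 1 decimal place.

cos θ = 1 − 2f = 0.560, giving a principal value of 55.9°.
The Moon is waxing (0°–180°), so θ = 55.9° directly.
At 360°/29.53 d per day, 55.9° corresponds to 4.59 days.

4.6 days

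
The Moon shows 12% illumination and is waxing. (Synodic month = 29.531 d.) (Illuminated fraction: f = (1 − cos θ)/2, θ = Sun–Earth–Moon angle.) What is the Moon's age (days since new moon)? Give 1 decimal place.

3.3 days

Invert f = (1 − cos θ)/2 to get cos θ = 1 − 2(0.12) = 0.760, hence θ₀ = arccos 0.760 = 40.5°.
Waxing ⇒ before full, so θ = 40.5°.
Age = 29.531 × 40.5°/360° ≈ 3.33 days.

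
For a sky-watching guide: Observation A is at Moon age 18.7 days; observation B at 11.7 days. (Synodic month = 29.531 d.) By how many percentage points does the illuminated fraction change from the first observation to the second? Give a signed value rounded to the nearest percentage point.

+6 percentage points

First observation: θ = 360°·18.7/29.531 = 228.0°, so f = 0.835.
Second observation: θ = 142.6°, f = 0.897.
Δf = 0.897 − 0.835 = +0.063, i.e. +6 pp.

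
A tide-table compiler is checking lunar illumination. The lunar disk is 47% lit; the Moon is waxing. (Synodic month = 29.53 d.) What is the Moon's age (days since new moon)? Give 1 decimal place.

Invert f = (1 − cos θ)/2 to get cos θ = 1 − 2(0.47) = 0.060, hence θ₀ = arccos 0.060 = 86.6°.
Before full moon the principal value applies: θ = 86.6°.
Age = 29.53 × 86.6°/360° ≈ 7.10 days.

7.1 days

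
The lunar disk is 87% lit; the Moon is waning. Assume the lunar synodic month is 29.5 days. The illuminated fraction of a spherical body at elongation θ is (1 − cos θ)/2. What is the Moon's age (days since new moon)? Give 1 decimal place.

18.2 days

From f = (1 − cos θ)/2: cos θ = 1 − 2×0.87 = -0.740; arccos → 137.7°.
A waning Moon lies in 180°–360°, so θ = 360° − 137.7° = 222.3°.
That fraction of the synodic month is 222.3/360 × 29.5 d ≈ 18.21 d.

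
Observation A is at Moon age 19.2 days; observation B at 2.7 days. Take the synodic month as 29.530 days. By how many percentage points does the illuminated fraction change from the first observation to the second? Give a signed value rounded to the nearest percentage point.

-71 percentage points

First observation: θ = 360°·19.2/29.530 = 234.1°, so f = 0.793.
Second observation: θ = 32.9°, f = 0.080.
Δf = 0.080 − 0.793 = -0.713, i.e. -71 pp.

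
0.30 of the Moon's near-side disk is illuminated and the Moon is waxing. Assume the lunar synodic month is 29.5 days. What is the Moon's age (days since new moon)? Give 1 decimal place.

5.4 days

cos θ = 1 − 2f = 0.400, giving a principal value of 66.4°.
Before full moon the principal value applies: θ = 66.4°.
At 360°/29.5 d per day, 66.4° corresponds to 5.44 days.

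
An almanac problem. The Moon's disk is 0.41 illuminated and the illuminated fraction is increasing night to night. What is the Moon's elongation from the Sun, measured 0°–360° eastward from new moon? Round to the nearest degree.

Invert f = (1 − cos θ)/2 to get cos θ = 1 − 2(0.41) = 0.180, hence θ₀ = arccos 0.180 = 79.6°.
The Moon is waxing (0°–180°), so θ = 79.6° directly.

80°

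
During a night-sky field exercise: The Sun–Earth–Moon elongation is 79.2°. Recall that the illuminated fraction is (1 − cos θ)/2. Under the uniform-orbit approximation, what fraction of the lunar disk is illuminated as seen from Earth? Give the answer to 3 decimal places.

Half-versine of 79.2°: (1 − 0.187)/2 = 0.406.

0.406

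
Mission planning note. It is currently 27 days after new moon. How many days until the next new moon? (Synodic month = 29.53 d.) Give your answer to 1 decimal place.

2.5 days

The next new moon completes the synodic month: 29.53 − 27 = 2.530 days.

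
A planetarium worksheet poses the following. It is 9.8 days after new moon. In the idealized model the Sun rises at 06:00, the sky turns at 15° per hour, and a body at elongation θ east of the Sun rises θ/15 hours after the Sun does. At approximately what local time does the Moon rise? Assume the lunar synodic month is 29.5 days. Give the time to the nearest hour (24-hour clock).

Phase angle: θ = 360°·(9.8 d)/(29.5 d) = 119.6°.
The Moon trails the Sun by θ/15 = 119.6/15 ≈ 7.97 hours.
06:00 + 7.97 h ≈ 13:58 → 14:00 to the nearest hour.

14:00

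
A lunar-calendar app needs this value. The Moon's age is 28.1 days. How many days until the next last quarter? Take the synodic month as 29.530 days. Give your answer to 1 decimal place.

Last quarter occurs at elongation 270°, i.e. at age 29.530 × 270/360 = 22.148 d.
Already past this cycle's last quarter; the next is at 22.148 + 29.530 = 51.678 d, so 51.678 − 28.1 = 23.578 days.

23.6 days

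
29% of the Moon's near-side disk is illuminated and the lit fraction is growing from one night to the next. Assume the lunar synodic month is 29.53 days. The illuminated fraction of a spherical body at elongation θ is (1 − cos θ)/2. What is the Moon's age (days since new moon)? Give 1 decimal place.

5.3 days

From f = (1 − cos θ)/2: cos θ = 1 − 2×0.29 = 0.420; arccos → 65.2°.
Before full moon the principal value applies: θ = 65.2°.
Age = 29.53 × 65.2°/360° ≈ 5.35 days.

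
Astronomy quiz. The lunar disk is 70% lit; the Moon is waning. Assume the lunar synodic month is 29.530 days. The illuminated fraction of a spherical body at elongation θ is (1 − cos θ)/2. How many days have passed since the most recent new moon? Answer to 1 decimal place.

cos θ = 1 − 2f = -0.400, giving a principal value of 113.6°.
Since the Moon is past full (waning), take the reflex angle: θ = 360° − 113.6° = 246.4°.
At 360°/29.530 d per day, 246.4° corresponds to 20.21 days.

20.2 days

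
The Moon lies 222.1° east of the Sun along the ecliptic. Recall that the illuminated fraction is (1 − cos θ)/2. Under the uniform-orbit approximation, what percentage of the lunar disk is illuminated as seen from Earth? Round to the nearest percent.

87%

f = (1 − cos 222.1°)/2 = (1 − (-0.742))/2 ≈ 0.871, i.e. 87%.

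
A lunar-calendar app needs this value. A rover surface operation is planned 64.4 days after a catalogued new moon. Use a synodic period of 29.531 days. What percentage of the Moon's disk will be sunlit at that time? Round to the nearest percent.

64.4 d spans 2 complete synodic months (2 × 29.531 = 59.06 d) plus 5.34 d.
Elongation θ = 360° × 5.34/29.531 ≈ 65.1°.
Illuminated fraction = (1 − cos 65.1°)/2 = (1 − 0.421)/2 ≈ 0.289, so 29%.

29%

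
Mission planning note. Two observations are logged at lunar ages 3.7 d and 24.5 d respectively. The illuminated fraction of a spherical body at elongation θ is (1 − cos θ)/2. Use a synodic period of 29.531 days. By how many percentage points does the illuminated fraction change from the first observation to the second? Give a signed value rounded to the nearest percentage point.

First observation: θ = 360°·3.7/29.531 = 45.1°, so f = 0.147.
Second observation: θ = 298.7°, f = 0.260.
Δf = 0.260 − 0.147 = +0.113, i.e. +11 pp.

+11 pp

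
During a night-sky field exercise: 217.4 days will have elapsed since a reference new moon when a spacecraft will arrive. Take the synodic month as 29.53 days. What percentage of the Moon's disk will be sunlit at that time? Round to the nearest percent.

82%

217.4 d spans 7 complete synodic months (7 × 29.53 = 206.71 d) plus 10.69 d.
The Moon has covered 10.69/29.53 of its cycle, so θ ≈ 360° × 10.69/29.53 = 130.3°.
cos 130.3° = (-0.647), so f = (1 − (-0.647))/2 = 0.824, so 82%.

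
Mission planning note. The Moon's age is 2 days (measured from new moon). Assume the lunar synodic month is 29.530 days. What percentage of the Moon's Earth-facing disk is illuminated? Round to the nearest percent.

4%

Elongation θ = 360° × 2/29.530 ≈ 24.4°.
Illuminated fraction = (1 − cos 24.4°)/2 = (1 − 0.911)/2 ≈ 0.045, so 4%.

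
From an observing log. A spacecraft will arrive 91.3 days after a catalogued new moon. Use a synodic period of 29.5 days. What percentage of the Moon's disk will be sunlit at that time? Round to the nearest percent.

Reduce mod P: 91.3 − 3×29.5 = 2.80 d into the current lunation.
Phase angle: θ = 360°·(2.80 d)/(29.5 d) = 34.2°.
With cos θ = 0.827, the lit fraction is (1 − 0.827)/2 ≈ 0.086, so 9%.

9%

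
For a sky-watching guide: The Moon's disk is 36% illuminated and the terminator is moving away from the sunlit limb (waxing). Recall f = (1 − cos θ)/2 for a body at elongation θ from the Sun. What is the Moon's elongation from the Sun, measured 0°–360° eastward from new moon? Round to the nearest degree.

74°

cos θ = 1 − 2f = 0.280, giving a principal value of 73.7°.
Before full moon the principal value applies: θ = 73.7°.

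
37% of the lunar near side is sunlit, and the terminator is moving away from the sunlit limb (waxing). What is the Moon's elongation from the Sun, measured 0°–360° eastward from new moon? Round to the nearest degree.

75°

From f = (1 − cos θ)/2: cos θ = 1 − 2×0.37 = 0.260; arccos → 74.9°.
Waxing ⇒ before full, so θ = 74.9°.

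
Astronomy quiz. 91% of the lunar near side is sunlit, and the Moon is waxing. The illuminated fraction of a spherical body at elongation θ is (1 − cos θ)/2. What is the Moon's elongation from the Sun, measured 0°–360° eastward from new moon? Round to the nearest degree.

From f = (1 − cos θ)/2: cos θ = 1 − 2×0.91 = -0.820; arccos → 145.1°.
The Moon is waxing (0°–180°), so θ = 145.1° directly.

145°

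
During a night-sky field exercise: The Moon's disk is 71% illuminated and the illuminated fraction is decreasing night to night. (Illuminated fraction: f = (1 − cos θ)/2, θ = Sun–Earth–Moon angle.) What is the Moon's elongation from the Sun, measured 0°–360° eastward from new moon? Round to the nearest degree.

245°

From f = (1 − cos θ)/2: cos θ = 1 − 2×0.71 = -0.420; arccos → 114.8°.
Waning ⇒ past full, so θ = 360° − 114.8° = 245.2°.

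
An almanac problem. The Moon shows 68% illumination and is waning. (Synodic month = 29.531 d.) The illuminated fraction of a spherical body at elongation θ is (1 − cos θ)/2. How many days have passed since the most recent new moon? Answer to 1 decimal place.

20.4 days

Invert f = (1 − cos θ)/2 to get cos θ = 1 − 2(0.68) = -0.360, hence θ₀ = arccos -0.360 = 111.1°.
Since the Moon is past full (waning), take the reflex angle: θ = 360° − 111.1° = 248.9°.
Age = 29.531 × 248.9°/360° ≈ 20.42 days.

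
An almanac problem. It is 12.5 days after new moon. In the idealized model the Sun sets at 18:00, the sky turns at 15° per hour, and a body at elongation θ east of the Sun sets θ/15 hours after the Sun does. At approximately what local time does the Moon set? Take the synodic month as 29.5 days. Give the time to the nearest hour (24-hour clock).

04:00

Elongation θ = 360° × 12.5/29.5 ≈ 152.5°.
Delay after the Sun = 152.5° / (15°/h) ≈ 10.17 h.
18:00 + 10.17 h ≈ 04:10 → 04:00 to the nearest hour.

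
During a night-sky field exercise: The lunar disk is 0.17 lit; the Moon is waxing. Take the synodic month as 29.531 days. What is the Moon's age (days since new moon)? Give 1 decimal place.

4.0 days

From f = (1 − cos θ)/2: cos θ = 1 − 2×0.17 = 0.660; arccos → 48.7°.
The Moon is waxing (0°–180°), so θ = 48.7° directly.
Age = 29.531 × 48.7°/360° ≈ 3.99 days.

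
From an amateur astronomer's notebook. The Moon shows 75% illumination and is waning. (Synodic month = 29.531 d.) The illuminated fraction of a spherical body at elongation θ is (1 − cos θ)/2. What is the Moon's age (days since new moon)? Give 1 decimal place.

19.7 days

Invert f = (1 − cos θ)/2 to get cos θ = 1 − 2(0.75) = -0.500, hence θ₀ = arccos -0.500 = 120.0°.
A waning Moon lies in 180°–360°, so θ = 360° − 120.0° = 240.0°.
At 360°/29.531 d per day, 240.0° corresponds to 19.69 days.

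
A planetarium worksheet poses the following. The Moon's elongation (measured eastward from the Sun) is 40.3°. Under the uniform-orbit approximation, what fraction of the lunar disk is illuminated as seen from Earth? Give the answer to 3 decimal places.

0.119

cos 40.3° = 0.763, so f = (1 − 0.763)/2 = 0.119.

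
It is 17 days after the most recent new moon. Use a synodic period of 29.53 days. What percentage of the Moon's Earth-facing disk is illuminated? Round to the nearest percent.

94%

The Moon has covered 17/29.53 of its cycle, so θ ≈ 360° × 17/29.53 = 207.2°.
cos 207.2° = (-0.889), so f = (1 − (-0.889))/2 = 0.945, so 94%.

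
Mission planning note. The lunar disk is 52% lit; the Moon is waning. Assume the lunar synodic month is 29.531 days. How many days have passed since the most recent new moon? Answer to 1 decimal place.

22.0 days

Invert f = (1 − cos θ)/2 to get cos θ = 1 − 2(0.52) = -0.040, hence θ₀ = arccos -0.040 = 92.3°.
Since the Moon is past full (waning), take the reflex angle: θ = 360° − 92.3° = 267.7°.
That fraction of the synodic month is 267.7/360 × 29.531 d ≈ 21.96 d.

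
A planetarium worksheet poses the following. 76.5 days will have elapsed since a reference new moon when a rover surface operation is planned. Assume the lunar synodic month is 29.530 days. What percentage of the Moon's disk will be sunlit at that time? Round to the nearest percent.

Reduce mod P: 76.5 − 2×29.530 = 17.44 d into the current lunation.
Phase angle: θ = 360°·(17.44 d)/(29.530 d) = 212.6°.
With cos θ = (-0.842), the lit fraction is (1 − (-0.842))/2 ≈ 0.921, so 92%.

92%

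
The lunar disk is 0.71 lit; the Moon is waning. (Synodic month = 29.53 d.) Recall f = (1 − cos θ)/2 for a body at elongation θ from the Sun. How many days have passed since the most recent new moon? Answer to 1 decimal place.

20.1 days

Invert f = (1 − cos θ)/2 to get cos θ = 1 − 2(0.71) = -0.420, hence θ₀ = arccos -0.420 = 114.8°.
Waning ⇒ past full, so θ = 360° − 114.8° = 245.2°.
At 360°/29.53 d per day, 245.2° corresponds to 20.11 days.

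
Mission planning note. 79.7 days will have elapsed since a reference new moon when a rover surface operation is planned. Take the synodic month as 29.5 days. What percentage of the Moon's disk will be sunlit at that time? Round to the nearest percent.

79.7 d spans 2 complete synodic months (2 × 29.5 = 59.00 d) plus 20.70 d.
Phase angle: θ = 360°·(20.70 d)/(29.5 d) = 252.6°.
Illuminated fraction = (1 − cos 252.6°)/2 = (1 − (-0.299))/2 ≈ 0.649, so 65%.

65%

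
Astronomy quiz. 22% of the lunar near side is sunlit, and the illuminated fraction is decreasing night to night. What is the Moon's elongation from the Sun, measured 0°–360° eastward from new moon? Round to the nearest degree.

From f = (1 − cos θ)/2: cos θ = 1 − 2×0.22 = 0.560; arccos → 55.9°.
Waning ⇒ past full, so θ = 360° − 55.9° = 304.1°.

304°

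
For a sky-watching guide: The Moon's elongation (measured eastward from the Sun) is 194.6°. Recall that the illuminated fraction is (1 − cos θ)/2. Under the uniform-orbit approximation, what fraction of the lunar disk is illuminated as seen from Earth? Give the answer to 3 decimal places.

0.984

f = (1 − cos 194.6°)/2 = (1 − (-0.968))/2 ≈ 0.984.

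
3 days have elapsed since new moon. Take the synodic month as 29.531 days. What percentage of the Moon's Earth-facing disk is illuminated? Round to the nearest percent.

10%

Phase angle: θ = 360°·(3 d)/(29.531 d) = 36.6°.
cos 36.6° = 0.803, so f = (1 − 0.803)/2 = 0.098, so 10%.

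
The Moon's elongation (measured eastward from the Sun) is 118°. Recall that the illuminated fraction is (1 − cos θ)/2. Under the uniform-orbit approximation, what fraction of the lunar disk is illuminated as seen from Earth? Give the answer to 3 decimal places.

Half-versine of 118°: (1 − (-0.469))/2 = 0.735.

0.735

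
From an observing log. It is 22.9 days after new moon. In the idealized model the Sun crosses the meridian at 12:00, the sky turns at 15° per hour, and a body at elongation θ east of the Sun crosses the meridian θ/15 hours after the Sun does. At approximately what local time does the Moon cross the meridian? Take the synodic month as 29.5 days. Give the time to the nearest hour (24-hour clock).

07:00

The Moon has covered 22.9/29.5 of its cycle, so θ ≈ 360° × 22.9/29.5 = 279.5°.
At 15° of sky rotation per hour, 279.5° corresponds to a 18.63 h lag.
12:00 + 18.63 h ≈ 06:38 → 07:00 to the nearest hour.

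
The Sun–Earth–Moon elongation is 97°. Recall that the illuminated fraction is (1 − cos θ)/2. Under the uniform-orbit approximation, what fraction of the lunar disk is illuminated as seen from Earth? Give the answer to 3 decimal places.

0.561

f = (1 − cos 97°)/2 = (1 − (-0.122))/2 ≈ 0.561.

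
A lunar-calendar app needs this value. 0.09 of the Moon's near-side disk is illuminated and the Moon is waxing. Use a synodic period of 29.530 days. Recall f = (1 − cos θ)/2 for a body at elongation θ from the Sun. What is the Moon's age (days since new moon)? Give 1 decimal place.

2.9 days

cos θ = 1 − 2f = 0.820, giving a principal value of 34.9°.
The Moon is waxing (0°–180°), so θ = 34.9° directly.
That fraction of the synodic month is 34.9/360 × 29.530 d ≈ 2.86 d.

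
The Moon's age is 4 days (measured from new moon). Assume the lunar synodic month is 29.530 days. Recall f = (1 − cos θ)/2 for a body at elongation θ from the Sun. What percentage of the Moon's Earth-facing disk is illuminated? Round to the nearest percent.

Elongation θ = 360° × 4/29.530 ≈ 48.8°.
Illuminated fraction = (1 − cos 48.8°)/2 = (1 − 0.659)/2 ≈ 0.170, so 17%.

17%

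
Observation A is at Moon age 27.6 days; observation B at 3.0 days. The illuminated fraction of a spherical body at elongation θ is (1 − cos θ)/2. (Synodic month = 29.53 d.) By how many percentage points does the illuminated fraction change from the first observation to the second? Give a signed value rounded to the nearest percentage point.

+6 percentage points

θ₁ = 360° × 27.6/29.53 = 336.5°, f₁ = (1 − cos θ₁)/2 = 0.042.
θ₂ = 360° × 3.0/29.53 = 36.6°, f₂ = (1 − cos θ₂)/2 = 0.098.
Change = f₂ − f₁ = +0.057 → +6 percentage points.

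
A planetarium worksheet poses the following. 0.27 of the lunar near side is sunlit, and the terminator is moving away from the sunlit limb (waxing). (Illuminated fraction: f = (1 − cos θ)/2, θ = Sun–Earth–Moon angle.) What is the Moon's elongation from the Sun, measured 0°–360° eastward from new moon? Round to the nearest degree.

From f = (1 − cos θ)/2: cos θ = 1 − 2×0.27 = 0.460; arccos → 62.6°.
Waxing ⇒ before full, so θ = 62.6°.

63°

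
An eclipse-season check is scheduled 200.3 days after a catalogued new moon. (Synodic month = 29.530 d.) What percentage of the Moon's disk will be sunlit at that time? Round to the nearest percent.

40%

200.3/29.530 = 6.783 lunations, so 6 complete cycles and 23.12 d into the next.
Elongation θ = 360° × 23.12/29.530 ≈ 281.9°.
cos 281.9° = 0.205, so f = (1 − 0.205)/2 = 0.397, so 40%.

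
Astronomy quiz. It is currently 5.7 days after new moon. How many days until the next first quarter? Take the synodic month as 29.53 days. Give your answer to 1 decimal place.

First quarter occurs at elongation 90°, i.e. at age 29.53 × 90/360 = 7.383 d.
So 1.683 days remain (7.383 − 5.7).

1.7 days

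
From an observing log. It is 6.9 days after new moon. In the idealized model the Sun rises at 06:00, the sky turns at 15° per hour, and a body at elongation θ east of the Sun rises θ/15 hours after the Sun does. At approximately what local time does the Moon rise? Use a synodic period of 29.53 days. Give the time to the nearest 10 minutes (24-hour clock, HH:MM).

Elongation θ = 360° × 6.9/29.53 ≈ 84.1°.
The Moon trails the Sun by θ/15 = 84.1/15 ≈ 5.61 hours.
06:00 + 5.608 h ≈ 11:36 → 11:40 to the nearest ten minutes.

11:40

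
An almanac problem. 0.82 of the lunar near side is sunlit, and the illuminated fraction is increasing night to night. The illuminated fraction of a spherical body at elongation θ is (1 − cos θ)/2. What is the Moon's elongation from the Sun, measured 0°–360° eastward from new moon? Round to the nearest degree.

130°

Invert f = (1 − cos θ)/2 to get cos θ = 1 − 2(0.82) = -0.640, hence θ₀ = arccos -0.640 = 129.8°.
The Moon is waxing (0°–180°), so θ = 129.8° directly.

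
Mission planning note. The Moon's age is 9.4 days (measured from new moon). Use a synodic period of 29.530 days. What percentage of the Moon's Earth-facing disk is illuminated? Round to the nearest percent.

71%

The Moon has covered 9.4/29.530 of its cycle, so θ ≈ 360° × 9.4/29.530 = 114.6°.
Illuminated fraction = (1 − cos 114.6°)/2 = (1 − (-0.416))/2 ≈ 0.708, so 71%.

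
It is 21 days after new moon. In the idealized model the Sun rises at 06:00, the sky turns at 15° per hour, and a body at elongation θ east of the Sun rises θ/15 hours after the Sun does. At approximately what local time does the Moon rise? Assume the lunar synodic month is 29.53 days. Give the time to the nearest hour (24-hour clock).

The Moon has covered 21/29.53 of its cycle, so θ ≈ 360° × 21/29.53 = 256.0°.
Delay after the Sun = 256.0° / (15°/h) ≈ 17.07 h.
06:00 + 17.07 h ≈ 23:04 → 23:00 to the nearest hour.

23:00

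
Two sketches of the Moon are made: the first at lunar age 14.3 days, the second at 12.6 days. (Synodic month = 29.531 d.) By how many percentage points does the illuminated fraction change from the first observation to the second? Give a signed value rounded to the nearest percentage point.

-5 pp

θ₁ = 360° × 14.3/29.531 = 174.3°, f₁ = (1 − cos θ₁)/2 = 0.998.
θ₂ = 360° × 12.6/29.531 = 153.6°, f₂ = (1 − cos θ₂)/2 = 0.948.
Change = f₂ − f₁ = -0.050 → -5 percentage points.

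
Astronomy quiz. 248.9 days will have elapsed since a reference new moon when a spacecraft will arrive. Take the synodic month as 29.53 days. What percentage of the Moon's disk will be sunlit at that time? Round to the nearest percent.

248.9 d spans 8 complete synodic months (8 × 29.53 = 236.24 d) plus 12.66 d.
Phase angle: θ = 360°·(12.66 d)/(29.53 d) = 154.3°.
cos 154.3° = (-0.901), so f = (1 − (-0.901))/2 = 0.951, so 95%.

95%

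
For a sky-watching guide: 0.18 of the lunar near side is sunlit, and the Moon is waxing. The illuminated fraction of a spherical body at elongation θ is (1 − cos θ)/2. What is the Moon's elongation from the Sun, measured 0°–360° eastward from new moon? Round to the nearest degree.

cos θ = 1 − 2f = 0.640, giving a principal value of 50.2°.
Waxing ⇒ before full, so θ = 50.2°.

50°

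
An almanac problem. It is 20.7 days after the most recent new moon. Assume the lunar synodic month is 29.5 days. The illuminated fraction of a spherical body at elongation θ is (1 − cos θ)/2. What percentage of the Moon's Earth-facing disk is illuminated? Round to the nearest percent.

65%

The Moon has covered 20.7/29.5 of its cycle, so θ ≈ 360° × 20.7/29.5 = 252.6°.
cos 252.6° = (-0.299), so f = (1 − (-0.299))/2 = 0.649, so 65%.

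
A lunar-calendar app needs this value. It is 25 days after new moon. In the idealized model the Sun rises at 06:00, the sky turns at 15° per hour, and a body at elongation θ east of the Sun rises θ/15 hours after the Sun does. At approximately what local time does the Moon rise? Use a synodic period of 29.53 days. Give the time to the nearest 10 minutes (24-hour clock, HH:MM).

02:20

Elongation θ = 360° × 25/29.53 ≈ 304.8°.
At 15° of sky rotation per hour, 304.8° corresponds to a 20.32 h lag.
06:00 + 20.318 h ≈ 02:19 → 02:20 to the nearest ten minutes.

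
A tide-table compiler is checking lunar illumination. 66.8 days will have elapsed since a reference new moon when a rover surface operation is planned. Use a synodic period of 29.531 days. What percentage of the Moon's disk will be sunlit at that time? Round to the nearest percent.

54%

66.8/29.531 = 2.262 lunations, so 2 complete cycles and 7.74 d into the next.
Elongation θ = 360° × 7.74/29.531 ≈ 94.3°.
cos 94.3° = (-0.076), so f = (1 − (-0.076))/2 = 0.538, so 54%.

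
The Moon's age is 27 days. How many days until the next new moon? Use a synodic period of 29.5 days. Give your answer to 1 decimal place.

The next new moon completes the synodic month: 29.5 − 27 = 2.500 days.

2.5 days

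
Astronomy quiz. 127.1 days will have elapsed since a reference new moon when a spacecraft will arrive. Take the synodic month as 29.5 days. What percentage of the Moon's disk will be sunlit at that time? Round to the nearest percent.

68%

127.1 d spans 4 complete synodic months (4 × 29.5 = 118.00 d) plus 9.10 d.
The Moon has covered 9.10/29.5 of its cycle, so θ ≈ 360° × 9.10/29.5 = 111.1°.
With cos θ = (-0.359), the lit fraction is (1 − (-0.359))/2 ≈ 0.680, so 68%.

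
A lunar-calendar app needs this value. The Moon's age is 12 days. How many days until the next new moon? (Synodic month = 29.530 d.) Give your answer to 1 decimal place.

17.5 days

The next new moon completes the synodic month: 29.530 − 12 = 17.530 days.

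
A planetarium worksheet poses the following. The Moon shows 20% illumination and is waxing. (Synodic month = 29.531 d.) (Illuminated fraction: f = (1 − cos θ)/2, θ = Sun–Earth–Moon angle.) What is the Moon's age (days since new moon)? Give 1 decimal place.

Invert f = (1 − cos θ)/2 to get cos θ = 1 − 2(0.20) = 0.600, hence θ₀ = arccos 0.600 = 53.1°.
The Moon is waxing (0°–180°), so θ = 53.1° directly.
At 360°/29.531 d per day, 53.1° corresponds to 4.36 days.

4.4 days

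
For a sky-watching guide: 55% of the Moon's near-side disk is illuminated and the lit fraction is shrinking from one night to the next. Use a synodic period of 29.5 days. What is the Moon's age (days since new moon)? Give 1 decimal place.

21.7 days

Invert f = (1 − cos θ)/2 to get cos θ = 1 − 2(0.55) = -0.100, hence θ₀ = arccos -0.100 = 95.7°.
Since the Moon is past full (waning), take the reflex angle: θ = 360° − 95.7° = 264.3°.
Age = 29.5 × 264.3°/360° ≈ 21.65 days.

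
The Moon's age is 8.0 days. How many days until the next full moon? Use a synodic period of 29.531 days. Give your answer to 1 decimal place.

Full moon occurs at elongation 180°, i.e. at age 29.531 × 180/360 = 14.765 d.
So 6.765 days remain (14.765 − 8.0).

6.8 days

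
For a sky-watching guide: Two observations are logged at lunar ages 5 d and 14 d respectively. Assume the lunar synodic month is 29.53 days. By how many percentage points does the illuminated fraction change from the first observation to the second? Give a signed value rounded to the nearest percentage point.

+74 percentage points

First observation: θ = 360°·5/29.53 = 61.0°, so f = 0.257.
Second observation: θ = 170.7°, f = 0.993.
Δf = 0.993 − 0.257 = +0.736, i.e. +74 pp.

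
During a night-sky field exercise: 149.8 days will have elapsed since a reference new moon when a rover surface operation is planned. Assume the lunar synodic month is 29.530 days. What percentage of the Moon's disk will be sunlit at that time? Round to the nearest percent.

Reduce mod P: 149.8 − 5×29.530 = 2.15 d into the current lunation.
The Moon has covered 2.15/29.530 of its cycle, so θ ≈ 360° × 2.15/29.530 = 26.2°.
cos 26.2° = 0.897, so f = (1 − 0.897)/2 = 0.051, so 5%.

5%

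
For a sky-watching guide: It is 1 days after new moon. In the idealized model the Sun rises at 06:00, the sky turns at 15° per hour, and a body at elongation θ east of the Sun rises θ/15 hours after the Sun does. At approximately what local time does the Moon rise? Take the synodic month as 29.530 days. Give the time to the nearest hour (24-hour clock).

The Moon has covered 1/29.530 of its cycle, so θ ≈ 360° × 1/29.530 = 12.2°.
The Moon trails the Sun by θ/15 = 12.2/15 ≈ 0.81 hours.
06:00 + 0.81 h ≈ 06:49 → 07:00 to the nearest hour.

07:00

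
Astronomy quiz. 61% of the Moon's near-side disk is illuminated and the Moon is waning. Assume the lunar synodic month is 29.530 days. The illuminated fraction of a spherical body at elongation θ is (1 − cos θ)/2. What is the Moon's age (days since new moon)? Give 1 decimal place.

21.1 days

cos θ = 1 − 2f = -0.220, giving a principal value of 102.7°.
Waning ⇒ past full, so θ = 360° − 102.7° = 257.3°.
That fraction of the synodic month is 257.3/360 × 29.530 d ≈ 21.11 d.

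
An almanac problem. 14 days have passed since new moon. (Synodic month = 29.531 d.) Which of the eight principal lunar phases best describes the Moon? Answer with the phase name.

full moon

θ ≈ 360° × 14/29.531 = 171°, which falls in the full moon sector.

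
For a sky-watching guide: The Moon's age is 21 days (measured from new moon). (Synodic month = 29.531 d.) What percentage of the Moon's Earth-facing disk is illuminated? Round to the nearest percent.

62%

Elongation θ = 360° × 21/29.531 ≈ 256.0°.
cos 256.0° = (-0.242), so f = (1 − (-0.242))/2 = 0.621, so 62%.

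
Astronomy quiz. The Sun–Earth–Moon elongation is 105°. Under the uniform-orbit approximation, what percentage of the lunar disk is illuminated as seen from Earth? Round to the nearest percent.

63%

f = (1 − cos 105°)/2 = (1 − (-0.259))/2 ≈ 0.629, i.e. 63%.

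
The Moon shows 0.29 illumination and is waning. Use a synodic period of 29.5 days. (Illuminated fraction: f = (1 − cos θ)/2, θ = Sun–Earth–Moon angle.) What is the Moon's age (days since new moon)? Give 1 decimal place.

From f = (1 − cos θ)/2: cos θ = 1 − 2×0.29 = 0.420; arccos → 65.2°.
Waning ⇒ past full, so θ = 360° − 65.2° = 294.8°.
That fraction of the synodic month is 294.8/360 × 29.5 d ≈ 24.16 d.

24.2 days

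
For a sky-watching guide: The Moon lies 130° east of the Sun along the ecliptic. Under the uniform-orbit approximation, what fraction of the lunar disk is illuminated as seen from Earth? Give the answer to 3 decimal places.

0.821

cos 130° = (-0.643), so f = (1 − (-0.643))/2 = 0.821.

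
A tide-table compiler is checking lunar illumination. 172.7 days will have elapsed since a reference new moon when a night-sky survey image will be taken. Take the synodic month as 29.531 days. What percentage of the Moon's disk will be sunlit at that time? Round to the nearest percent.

172.7/29.531 = 5.848 lunations, so 5 complete cycles and 25.04 d into the next.
The Moon has covered 25.04/29.531 of its cycle, so θ ≈ 360° × 25.04/29.531 = 305.3°.
With cos θ = 0.578, the lit fraction is (1 − 0.578)/2 ≈ 0.211, so 21%.

21%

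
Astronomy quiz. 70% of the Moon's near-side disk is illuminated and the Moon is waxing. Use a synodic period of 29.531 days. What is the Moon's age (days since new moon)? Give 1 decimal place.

9.3 days

From f = (1 − cos θ)/2: cos θ = 1 − 2×0.70 = -0.400; arccos → 113.6°.
The Moon is waxing (0°–180°), so θ = 113.6° directly.
At 360°/29.531 d per day, 113.6° corresponds to 9.32 days.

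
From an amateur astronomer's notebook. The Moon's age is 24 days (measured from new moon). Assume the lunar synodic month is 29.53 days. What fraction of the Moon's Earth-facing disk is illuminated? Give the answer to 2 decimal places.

0.31

The Moon has covered 24/29.53 of its cycle, so θ ≈ 360° × 24/29.53 = 292.6°.
Illuminated fraction = (1 − cos 292.6°)/2 = (1 − 0.384)/2 ≈ 0.308.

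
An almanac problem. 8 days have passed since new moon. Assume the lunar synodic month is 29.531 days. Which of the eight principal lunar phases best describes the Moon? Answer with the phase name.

first quarter

θ ≈ 360° × 8/29.531 = 98°, which falls in the first quarter sector.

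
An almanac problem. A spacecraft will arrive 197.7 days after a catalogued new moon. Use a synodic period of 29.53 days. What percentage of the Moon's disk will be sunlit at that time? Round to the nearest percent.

Reduce mod P: 197.7 − 6×29.53 = 20.52 d into the current lunation.
Elongation θ = 360° × 20.52/29.53 ≈ 250.2°.
Illuminated fraction = (1 − cos 250.2°)/2 = (1 − (-0.339))/2 ≈ 0.670, so 67%.

67%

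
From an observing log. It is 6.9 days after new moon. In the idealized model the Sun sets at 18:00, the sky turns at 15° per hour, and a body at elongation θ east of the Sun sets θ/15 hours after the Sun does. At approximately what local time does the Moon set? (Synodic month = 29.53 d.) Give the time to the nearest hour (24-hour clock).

Elongation θ = 360° × 6.9/29.53 ≈ 84.1°.
The Moon trails the Sun by θ/15 = 84.1/15 ≈ 5.61 hours.
18:00 + 5.61 h ≈ 23:36 → 00:00 to the nearest hour.

00:00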